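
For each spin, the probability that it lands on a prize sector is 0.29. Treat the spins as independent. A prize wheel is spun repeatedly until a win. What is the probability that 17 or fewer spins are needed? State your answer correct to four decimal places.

Y = number of spins to the first success; geometric, p = 0.29.
P(Y ≤ 17) = 1 − (1−p)^17 = 1 − 0.002961 = 0.997039

0.9970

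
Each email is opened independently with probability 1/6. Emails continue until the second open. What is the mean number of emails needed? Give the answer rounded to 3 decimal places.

Y = total emails until the second success; negative binomial with r=2, p=0.166667.
E[Y] = r / p = 2 / 0.166667 = 12.00000

12.000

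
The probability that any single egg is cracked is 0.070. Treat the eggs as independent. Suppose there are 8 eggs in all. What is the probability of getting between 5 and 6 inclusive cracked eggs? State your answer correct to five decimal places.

0.00008

X ~ Binomial(8, 0.07); P(5 ≤ X ≤ 6) = Σ C(8,k) p^k (1−p)^(8−k) over k:
  k=5: C(8,5)·0.07^5·0.93^3 = 0.0000757
  k=6: C(8,6)·0.07^6·0.93^2 = 0.0000028
Total = 0.0000786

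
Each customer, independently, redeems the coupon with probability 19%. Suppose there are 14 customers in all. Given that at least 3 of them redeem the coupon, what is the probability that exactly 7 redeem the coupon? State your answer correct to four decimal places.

X ~ Binomial(14, 0.19). Want P(X=7 | X≥3) = P(X=7) / P(X≥3).
P(X=7) = C(14,7)·0.19^7·0.81^7 = 0.007018
P(X≥3) = 1 − 0.052335 − 0.171865 − 0.262041 = 0.513760
Ratio = 0.007018 / 0.513760 = 0.013660

0.0137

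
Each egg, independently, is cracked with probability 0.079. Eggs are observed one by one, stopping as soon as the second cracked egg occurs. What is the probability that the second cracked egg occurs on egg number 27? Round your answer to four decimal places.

0.0207

Y = trial on which the second success occurs; negative binomial, r=2, p=0.079.
P(Y=27) = C(26,1) · p^2 · (1−p)^25
= 26 · 0.006241 · 0.12779 = 0.020736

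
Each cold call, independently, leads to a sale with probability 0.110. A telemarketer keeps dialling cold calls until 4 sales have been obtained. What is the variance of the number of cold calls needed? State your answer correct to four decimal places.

Y = total cold calls until the fourth success; negative binomial with r=4, p=0.11.
Var(Y) = r(1−p)/p² = 4·0.89 / 0.11² = 294.214876

294.2149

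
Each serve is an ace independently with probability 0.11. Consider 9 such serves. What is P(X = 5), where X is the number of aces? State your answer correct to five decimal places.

X ~ Binomial(n=9, p=0.11).
P(X=5) = C(9,5) · p^5 · (1−p)^4
= 126 · 1.6105e-05 · 0.62742 = 0.0012732

0.00127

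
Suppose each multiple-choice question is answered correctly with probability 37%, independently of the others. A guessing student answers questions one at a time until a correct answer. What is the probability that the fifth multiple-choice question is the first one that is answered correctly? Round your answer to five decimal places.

Geometric (trials to first success), p = 0.37.
P(Y = 5) = (1−p)^4 · p = 0.15753 · 0.37 = 0.0582860

0.05829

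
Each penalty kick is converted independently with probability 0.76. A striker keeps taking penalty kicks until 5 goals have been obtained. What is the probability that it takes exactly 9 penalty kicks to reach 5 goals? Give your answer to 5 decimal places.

Y = trial on which the fifth success occurs; negative binomial, r=5, p=0.76.
P(Y=9) = C(8,4) · p^5 · (1−p)^4
= 70 · 0.25355 · 0.0033178 = 0.0588859

0.05889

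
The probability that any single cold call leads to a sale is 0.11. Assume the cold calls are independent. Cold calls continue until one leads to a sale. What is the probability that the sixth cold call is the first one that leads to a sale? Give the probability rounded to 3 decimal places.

0.061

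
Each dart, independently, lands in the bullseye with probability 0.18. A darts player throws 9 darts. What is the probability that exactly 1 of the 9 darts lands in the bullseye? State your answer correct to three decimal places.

0.331

X ~ Binomial(n=9, p=0.18).
P(X=1) = C(9,1) · p^1 · (1−p)^8
= 9 · 0.18 · 0.20441 = 0.33115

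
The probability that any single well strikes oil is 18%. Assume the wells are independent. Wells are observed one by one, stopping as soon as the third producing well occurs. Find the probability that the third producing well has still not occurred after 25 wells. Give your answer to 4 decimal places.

Needing more than 25 wells ⇔ fewer than 3 successes in the first 25. With X ~ Binomial(25, 0.18), P(Y > 25) = P(X ≤ 2).
  k=0: C(25,0)·0.18^0·0.82^25 = 0.007004
  k=1: C(25,1)·0.18^1·0.82^24 = 0.038437
  k=2: C(25,2)·0.18^2·0.82^23 = 0.101248
P(X ≤ 2) = 0.146688

0.1467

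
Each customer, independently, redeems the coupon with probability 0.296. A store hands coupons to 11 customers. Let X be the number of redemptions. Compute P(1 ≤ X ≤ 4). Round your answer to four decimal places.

0.7774

X ~ Binomial(11, 0.296); P(1 ≤ X ≤ 4) = Σ C(11,k) p^k (1−p)^(11−k) over k:
  k=1: C(11,1)·0.296^1·0.704^10 = 0.097367
  k=2: C(11,2)·0.296^2·0.704^9 = 0.204692
  k=3: C(11,3)·0.296^3·0.704^8 = 0.258191
  k=4: C(11,4)·0.296^4·0.704^7 = 0.217115
Total = 0.777364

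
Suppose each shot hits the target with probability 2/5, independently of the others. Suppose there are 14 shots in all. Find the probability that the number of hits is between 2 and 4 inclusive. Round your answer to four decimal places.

0.2712

X ~ Binomial(14, 0.40); P(2 ≤ X ≤ 4) = Σ C(14,k) p^k (1−p)^(14−k) over k:
  k=2: C(14,2)·0.40^2·0.60^12 = 0.031694
  k=3: C(14,3)·0.40^3·0.60^11 = 0.084517
  k=4: C(14,4)·0.40^4·0.60^10 = 0.154948
Total = 0.271159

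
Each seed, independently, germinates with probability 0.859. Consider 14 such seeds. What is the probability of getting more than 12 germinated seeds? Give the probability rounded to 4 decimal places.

0.3928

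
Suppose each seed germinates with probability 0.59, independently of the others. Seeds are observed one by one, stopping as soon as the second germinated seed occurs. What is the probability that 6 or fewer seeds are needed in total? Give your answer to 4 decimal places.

0.9542

Finishing within 6 seeds ⇔ at least 2 successes in the first 6. With X ~ Binomial(6, 0.59), P(Y ≤ 6) = 1 − P(X ≤ 1).
  k=0: C(6,0)·0.59^0·0.41^6 = 0.004750
  k=1: C(6,1)·0.59^1·0.41^5 = 0.041013
1 − 0.045763 = 0.954237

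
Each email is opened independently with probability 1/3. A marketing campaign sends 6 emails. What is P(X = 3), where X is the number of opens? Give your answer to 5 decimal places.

X ~ Binomial(n=6, p=0.333333).
P(X=3) = C(6,3) · p^3 · (1−p)^3
= 20 · 0.037037 · 0.2963 = 0.2194787

0.21948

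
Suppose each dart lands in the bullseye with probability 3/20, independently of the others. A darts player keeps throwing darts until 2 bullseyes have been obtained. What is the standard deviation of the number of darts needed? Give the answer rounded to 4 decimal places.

8.6923

Y = total darts until the second success; negative binomial with r=2, p=0.15.
SD(Y) = √[r(1−p)/p²] = √(75.555556) = 8.692270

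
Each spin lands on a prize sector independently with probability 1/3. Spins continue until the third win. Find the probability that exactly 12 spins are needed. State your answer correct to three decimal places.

0.053

Y = trial on which the third success occurs; negative binomial, r=3, p=0.333333.
P(Y=12) = C(11,2) · p^3 · (1−p)^9
= 55 · 0.037037 · 0.026012 = 0.05299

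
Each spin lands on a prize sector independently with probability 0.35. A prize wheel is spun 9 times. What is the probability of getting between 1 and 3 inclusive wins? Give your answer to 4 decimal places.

X ~ Binomial(9, 0.35); P(1 ≤ X ≤ 3) = Σ C(9,k) p^k (1−p)^(9−k) over k:
  k=1: C(9,1)·0.35^1·0.65^8 = 0.100373
  k=2: C(9,2)·0.35^2·0.65^7 = 0.216188
  k=3: C(9,3)·0.35^3·0.65^6 = 0.271621
Total = 0.588183

0.5882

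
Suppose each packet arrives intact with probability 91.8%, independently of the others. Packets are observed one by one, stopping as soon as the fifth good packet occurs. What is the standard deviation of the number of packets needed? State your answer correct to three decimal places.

0.698

Y = total packets until the fifth success; negative binomial with r=5, p=0.918.
SD(Y) = √[r(1−p)/p²] = √(0.48652) = 0.69751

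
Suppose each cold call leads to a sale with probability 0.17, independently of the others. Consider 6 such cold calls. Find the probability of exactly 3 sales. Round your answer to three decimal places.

0.056

X ~ Binomial(n=6, p=0.17).
P(X=3) = C(6,3) · p^3 · (1−p)^3
= 20 · 0.004913 · 0.57179 = 0.05618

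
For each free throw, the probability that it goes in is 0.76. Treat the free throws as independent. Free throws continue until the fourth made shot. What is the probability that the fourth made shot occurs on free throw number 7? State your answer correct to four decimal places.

Y = trial on which the fourth success occurs; negative binomial, r=4, p=0.76.
P(Y=7) = C(6,3) · p^4 · (1−p)^3
= 20 · 0.33362 · 0.013824 = 0.092240

0.0922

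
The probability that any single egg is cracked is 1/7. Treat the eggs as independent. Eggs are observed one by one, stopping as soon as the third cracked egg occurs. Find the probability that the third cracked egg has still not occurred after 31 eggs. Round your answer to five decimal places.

Needing more than 31 eggs ⇔ fewer than 3 successes in the first 31. With X ~ Binomial(31, 0.142857), P(Y > 31) = P(X ≤ 2).
  k=0: C(31,0)·0.142857^0·0.857143^31 = 0.0084072
  k=1: C(31,1)·0.142857^1·0.857143^30 = 0.0434370
  k=2: C(31,2)·0.142857^2·0.857143^29 = 0.1085925
P(X ≤ 2) = 0.1604367

0.16044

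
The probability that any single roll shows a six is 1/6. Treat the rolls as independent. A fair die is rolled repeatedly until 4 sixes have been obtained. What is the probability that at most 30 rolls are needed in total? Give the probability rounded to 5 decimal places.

0.76038

Finishing within 30 rolls ⇔ at least 4 successes in the first 30. With X ~ Binomial(30, 0.166667), P(Y ≤ 30) = 1 − P(X ≤ 3).
  k=0: C(30,0)·0.166667^0·0.833333^30 = 0.0042127
  k=1: C(30,1)·0.166667^1·0.833333^29 = 0.0252763
  k=2: C(30,2)·0.166667^2·0.833333^28 = 0.0733013
  k=3: C(30,3)·0.166667^3·0.833333^27 = 0.1368292
1 − 0.2396195 = 0.7603805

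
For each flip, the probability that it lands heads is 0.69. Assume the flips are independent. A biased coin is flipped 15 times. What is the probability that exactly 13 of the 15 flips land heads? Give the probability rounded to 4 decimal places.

X ~ Binomial(n=15, p=0.69).
P(X=13) = C(15,13) · p^13 · (1−p)^2
= 105 · 0.008036 · 0.0961 = 0.081087

0.0811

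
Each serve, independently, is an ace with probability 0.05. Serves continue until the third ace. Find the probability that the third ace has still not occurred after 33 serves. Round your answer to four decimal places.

0.7728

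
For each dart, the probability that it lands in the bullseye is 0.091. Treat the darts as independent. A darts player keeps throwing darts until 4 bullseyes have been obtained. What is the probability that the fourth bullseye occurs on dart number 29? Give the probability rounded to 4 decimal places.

Y = trial on which the fourth success occurs; negative binomial, r=4, p=0.091.
P(Y=29) = C(28,3) · p^4 · (1−p)^25
= 3276 · 6.8575e-05 · 0.092066 = 0.020683

0.0207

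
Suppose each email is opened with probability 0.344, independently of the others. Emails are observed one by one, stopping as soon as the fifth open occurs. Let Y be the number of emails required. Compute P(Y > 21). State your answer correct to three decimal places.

0.102

Needing more than 21 emails ⇔ fewer than 5 successes in the first 21. With X ~ Binomial(21, 0.344), P(Y > 21) = P(X ≤ 4).
  k=0: C(21,0)·0.344^0·0.656^21 = 0.00014
  k=1: C(21,1)·0.344^1·0.656^20 = 0.00157
  k=2: C(21,2)·0.344^2·0.656^19 = 0.00825
  k=3: C(21,3)·0.344^3·0.656^18 = 0.02740
  k=4: C(21,4)·0.344^4·0.656^17 = 0.06466
P(X ≤ 4) = 0.10203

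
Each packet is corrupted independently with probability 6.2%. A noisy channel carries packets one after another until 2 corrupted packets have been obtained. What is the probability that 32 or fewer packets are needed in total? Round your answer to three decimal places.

Finishing within 32 packets ⇔ at least 2 successes in the first 32. With X ~ Binomial(32, 0.062), P(Y ≤ 32) = 1 − P(X ≤ 1).
  k=0: C(32,0)·0.062^0·0.938^32 = 0.12897
  k=1: C(32,1)·0.062^1·0.938^31 = 0.27279
1 − 0.40176 = 0.59824

0.598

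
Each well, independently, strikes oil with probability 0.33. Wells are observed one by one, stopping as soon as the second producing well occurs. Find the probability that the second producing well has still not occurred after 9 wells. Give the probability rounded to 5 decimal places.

Needing more than 9 wells ⇔ fewer than 2 successes in the first 9. With X ~ Binomial(9, 0.33), P(Y > 9) = P(X ≤ 1).
  k=0: C(9,0)·0.33^0·0.67^9 = 0.0272065
  k=1: C(9,1)·0.33^1·0.67^8 = 0.1206021
P(X ≤ 1) = 0.1478086

0.14781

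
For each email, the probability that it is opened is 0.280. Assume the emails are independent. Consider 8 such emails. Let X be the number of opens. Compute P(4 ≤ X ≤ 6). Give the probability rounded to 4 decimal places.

X ~ Binomial(8, 0.28); P(4 ≤ X ≤ 6) = Σ C(8,k) p^k (1−p)^(8−k) over k:
  k=4: C(8,4)·0.28^4·0.72^4 = 0.115627
  k=5: C(8,5)·0.28^5·0.72^3 = 0.035973
  k=6: C(8,6)·0.28^6·0.72^2 = 0.006995
Total = 0.158595

0.1586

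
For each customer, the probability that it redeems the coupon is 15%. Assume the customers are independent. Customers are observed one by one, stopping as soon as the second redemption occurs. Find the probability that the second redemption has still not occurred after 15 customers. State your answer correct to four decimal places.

0.3186

Needing more than 15 customers ⇔ fewer than 2 successes in the first 15. With X ~ Binomial(15, 0.15), P(Y > 15) = P(X ≤ 1).
  k=0: C(15,0)·0.15^0·0.85^15 = 0.087354
  k=1: C(15,1)·0.15^1·0.85^14 = 0.231232
P(X ≤ 1) = 0.318586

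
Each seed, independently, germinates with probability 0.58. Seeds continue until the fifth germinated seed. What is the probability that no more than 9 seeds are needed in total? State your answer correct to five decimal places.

Finishing within 9 seeds ⇔ at least 5 successes in the first 9. With X ~ Binomial(9, 0.58), P(Y ≤ 9) = 1 − P(X ≤ 4).
  k=0: C(9,0)·0.58^0·0.42^9 = 0.0004067
  k=1: C(9,1)·0.58^1·0.42^8 = 0.0050543
  k=2: C(9,2)·0.58^2·0.42^7 = 0.0279192
  k=3: C(9,3)·0.58^3·0.42^6 = 0.0899620
  k=4: C(9,4)·0.58^4·0.42^5 = 0.1863498
1 − 0.3096920 = 0.6903080

0.69031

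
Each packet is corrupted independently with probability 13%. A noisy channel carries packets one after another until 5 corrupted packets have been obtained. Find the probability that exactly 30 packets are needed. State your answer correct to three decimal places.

0.027

Y = trial on which the fifth success occurs; negative binomial, r=5, p=0.13.
P(Y=30) = C(29,4) · p^5 · (1−p)^25
= 23751 · 3.7129e-05 · 0.03076 = 0.02713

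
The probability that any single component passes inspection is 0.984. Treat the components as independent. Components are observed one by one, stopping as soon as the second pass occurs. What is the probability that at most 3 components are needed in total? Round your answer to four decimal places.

Finishing within 3 components ⇔ at least 2 successes in the first 3. With X ~ Binomial(3, 0.984), P(Y ≤ 3) = 1 − P(X ≤ 1).
  k=0: C(3,0)·0.984^0·0.016^3 = 0.000004
  k=1: C(3,1)·0.984^1·0.016^2 = 0.000756
1 − 0.000760 = 0.999240

0.9992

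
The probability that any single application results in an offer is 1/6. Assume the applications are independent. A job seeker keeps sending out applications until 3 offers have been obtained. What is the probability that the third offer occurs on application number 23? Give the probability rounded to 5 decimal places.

0.02790

Y = trial on which the third success occurs; negative binomial, r=3, p=0.166667.
P(Y=23) = C(22,2) · p^3 · (1−p)^20
= 231 · 0.0046296 · 0.026084 = 0.0278954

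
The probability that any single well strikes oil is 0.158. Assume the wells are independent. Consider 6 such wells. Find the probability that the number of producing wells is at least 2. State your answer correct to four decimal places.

0.2424

X ~ Binomial(6, 0.158); P(X ≥ 2) = Σ C(6,k) p^k (1−p)^(6−k) over k:
  k=2: C(6,2)·0.158^2·0.842^4 = 0.188215
  k=3: C(6,3)·0.158^3·0.842^3 = 0.047091
  k=4: C(6,4)·0.158^4·0.842^2 = 0.006627
  k=5: C(6,5)·0.158^5·0.842^1 = 0.000497
  k=6: C(6,6)·0.158^6·0.842^0 = 0.000016
Total = 0.242446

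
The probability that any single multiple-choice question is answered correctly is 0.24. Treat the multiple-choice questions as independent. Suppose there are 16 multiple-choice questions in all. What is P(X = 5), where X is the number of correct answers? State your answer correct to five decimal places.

X ~ Binomial(n=16, p=0.24).
P(X=5) = C(16,5) · p^5 · (1−p)^11
= 4368 · 0.00079626 · 0.04886 = 0.1699372

0.16994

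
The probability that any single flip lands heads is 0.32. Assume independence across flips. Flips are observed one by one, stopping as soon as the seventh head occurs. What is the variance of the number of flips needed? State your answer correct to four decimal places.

46.4844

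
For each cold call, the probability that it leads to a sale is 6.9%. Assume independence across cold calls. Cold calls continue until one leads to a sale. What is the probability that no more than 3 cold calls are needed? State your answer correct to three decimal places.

0.193

Y = number of cold calls to the first success; geometric, p = 0.069.
P(Y ≤ 3) = 1 − (1−p)^3 = 1 − 0.80695 = 0.19305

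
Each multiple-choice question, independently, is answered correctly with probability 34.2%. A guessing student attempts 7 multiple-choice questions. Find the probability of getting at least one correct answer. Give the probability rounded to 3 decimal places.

P(at least one) = 1 − P(none) = 1 − (1 − 0.342)^7
= 1 − 0.05340 = 0.94660

0.947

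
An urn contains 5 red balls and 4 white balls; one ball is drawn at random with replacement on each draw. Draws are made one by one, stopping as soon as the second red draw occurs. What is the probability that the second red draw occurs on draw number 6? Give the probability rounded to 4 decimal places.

Y = trial on which the second success occurs; negative binomial, r=2, p=0.555556.
P(Y=6) = C(5,1) · p^2 · (1−p)^4
= 5 · 0.30864 · 0.039018 = 0.060214

0.0602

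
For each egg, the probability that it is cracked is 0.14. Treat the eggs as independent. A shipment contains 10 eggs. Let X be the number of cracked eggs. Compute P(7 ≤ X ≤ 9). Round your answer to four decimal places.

0.0001

X ~ Binomial(10, 0.14); P(7 ≤ X ≤ 9) = Σ C(10,k) p^k (1−p)^(10−k) over k:
  k=7: C(10,7)·0.14^7·0.86^3 = 0.000080
  k=8: C(10,8)·0.14^8·0.86^2 = 0.000005
  k=9: C(10,9)·0.14^9·0.86^1 = 0.000000
Total = 0.000086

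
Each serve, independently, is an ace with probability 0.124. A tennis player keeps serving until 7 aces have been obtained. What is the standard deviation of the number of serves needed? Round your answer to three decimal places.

Y = total serves until the seventh success; negative binomial with r=7, p=0.124.
SD(Y) = √[r(1−p)/p²] = √(398.80333) = 19.97006

19.970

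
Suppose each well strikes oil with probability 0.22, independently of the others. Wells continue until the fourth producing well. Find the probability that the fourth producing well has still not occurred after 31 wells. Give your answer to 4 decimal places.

Needing more than 31 wells ⇔ fewer than 4 successes in the first 31. With X ~ Binomial(31, 0.22), P(Y > 31) = P(X ≤ 3).
  k=0: C(31,0)·0.22^0·0.78^31 = 0.000452
  k=1: C(31,1)·0.22^1·0.78^30 = 0.003950
  k=2: C(31,2)·0.22^2·0.78^29 = 0.016713
  k=3: C(31,3)·0.22^3·0.78^28 = 0.045567
P(X ≤ 3) = 0.066681

0.0667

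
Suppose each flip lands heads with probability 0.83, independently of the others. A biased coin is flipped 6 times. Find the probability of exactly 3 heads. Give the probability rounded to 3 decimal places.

0.056

X ~ Binomial(n=6, p=0.83).
P(X=3) = C(6,3) · p^3 · (1−p)^3
= 20 · 0.57179 · 0.004913 = 0.05618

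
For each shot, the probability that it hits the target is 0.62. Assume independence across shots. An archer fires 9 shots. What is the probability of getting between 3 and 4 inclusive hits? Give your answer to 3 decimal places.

0.208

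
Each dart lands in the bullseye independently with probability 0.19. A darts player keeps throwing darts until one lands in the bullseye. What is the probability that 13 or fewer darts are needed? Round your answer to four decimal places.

0.9354

Y = number of darts to the first success; geometric, p = 0.19.
P(Y ≤ 13) = 1 − (1−p)^13 = 1 − 0.064611 = 0.935389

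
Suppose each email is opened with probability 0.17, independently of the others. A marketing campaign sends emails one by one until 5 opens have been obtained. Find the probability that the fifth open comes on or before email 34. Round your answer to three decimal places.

0.708

Finishing within 34 emails ⇔ at least 5 successes in the first 34. With X ~ Binomial(34, 0.17), P(Y ≤ 34) = 1 − P(X ≤ 4).
  k=0: C(34,0)·0.17^0·0.83^34 = 0.00177
  k=1: C(34,1)·0.17^1·0.83^33 = 0.01235
  k=2: C(34,2)·0.17^2·0.83^32 = 0.04172
  k=3: C(34,3)·0.17^3·0.83^31 = 0.09115
  k=4: C(34,4)·0.17^4·0.83^30 = 0.14469
1 − 0.29168 = 0.70832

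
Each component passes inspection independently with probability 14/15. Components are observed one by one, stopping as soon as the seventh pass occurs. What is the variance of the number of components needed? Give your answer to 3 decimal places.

Y = total components until the seventh success; negative binomial with r=7, p=0.933333.
Var(Y) = r(1−p)/p² = 7·0.066667 / 0.933333² = 0.53571

0.536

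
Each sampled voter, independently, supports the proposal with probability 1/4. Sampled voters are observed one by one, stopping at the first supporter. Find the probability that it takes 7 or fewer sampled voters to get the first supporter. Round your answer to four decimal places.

0.8665

Y = number of sampled voters to the first success; geometric, p = 0.25.
P(Y ≤ 7) = 1 − (1−p)^7 = 1 − 0.133484 = 0.866516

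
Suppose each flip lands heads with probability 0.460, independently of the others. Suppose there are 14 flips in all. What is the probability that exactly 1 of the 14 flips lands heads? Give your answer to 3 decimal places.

X ~ Binomial(n=14, p=0.46).
P(X=1) = C(14,1) · p^1 · (1−p)^13
= 14 · 0.46 · 0.00033199 = 0.00214

0.002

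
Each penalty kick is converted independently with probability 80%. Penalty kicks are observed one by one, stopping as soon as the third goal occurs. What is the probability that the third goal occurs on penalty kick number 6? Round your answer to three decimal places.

0.041

Y = trial on which the third success occurs; negative binomial, r=3, p=0.80.
P(Y=6) = C(5,2) · p^3 · (1−p)^3
= 10 · 0.512 · 0.008 = 0.04096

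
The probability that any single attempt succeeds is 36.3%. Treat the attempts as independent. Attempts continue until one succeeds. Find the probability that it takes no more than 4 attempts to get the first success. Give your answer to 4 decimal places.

0.8354

Y = number of attempts to the first success; geometric, p = 0.363.
P(Y ≤ 4) = 1 − (1−p)^4 = 1 − 0.164648 = 0.835352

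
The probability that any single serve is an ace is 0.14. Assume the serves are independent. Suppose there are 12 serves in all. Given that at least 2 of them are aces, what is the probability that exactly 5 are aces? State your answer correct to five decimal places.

0.02869

X ~ Binomial(12, 0.14). Want P(X=5 | X≥2) = P(X=5) / P(X≥2).
P(X=5) = C(12,5)·0.14^5·0.86^7 = 0.0148202
P(X≥2) = 1 − 0.1636746 − 0.3197365 = 0.5165888
Ratio = 0.0148202 / 0.5165888 = 0.0286886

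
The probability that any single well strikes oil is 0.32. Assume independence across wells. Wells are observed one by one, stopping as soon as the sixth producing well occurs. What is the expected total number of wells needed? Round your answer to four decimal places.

Y = total wells until the sixth success; negative binomial with r=6, p=0.32.
E[Y] = r / p = 6 / 0.32 = 18.750000

18.7500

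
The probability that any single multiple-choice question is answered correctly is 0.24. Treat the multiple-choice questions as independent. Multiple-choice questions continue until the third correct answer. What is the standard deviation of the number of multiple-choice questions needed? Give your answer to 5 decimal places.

6.29153

Y = total multiple-choice questions until the third success; negative binomial with r=3, p=0.24.
SD(Y) = √[r(1−p)/p²] = √(39.5833333) = 6.2915287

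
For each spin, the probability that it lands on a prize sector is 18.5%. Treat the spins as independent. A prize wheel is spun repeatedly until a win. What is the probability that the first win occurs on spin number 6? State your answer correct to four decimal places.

0.0665

Geometric (trials to first success), p = 0.185.
P(Y = 6) = (1−p)^5 · p = 0.35957 · 0.185 = 0.066521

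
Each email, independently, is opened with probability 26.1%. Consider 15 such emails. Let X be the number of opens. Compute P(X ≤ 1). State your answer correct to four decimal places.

X ~ Binomial(15, 0.261); P(X ≤ 1) = Σ C(15,k) p^k (1−p)^(15−k) over k:
  k=0: C(15,0)·0.261^0·0.739^15 = 0.010707
  k=1: C(15,1)·0.261^1·0.739^14 = 0.056722
Total = 0.067429

0.0674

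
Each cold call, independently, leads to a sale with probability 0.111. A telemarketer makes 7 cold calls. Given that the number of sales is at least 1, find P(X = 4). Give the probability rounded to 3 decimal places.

X ~ Binomial(7, 0.111). Want P(X=4 | X≥1) = P(X=4) / P(X≥1).
P(X=4) = C(7,4)·0.111^4·0.889^3 = 0.00373
P(X≥1) = 1 − 0.43885 = 0.56115
Ratio = 0.00373 / 0.56115 = 0.00665

0.007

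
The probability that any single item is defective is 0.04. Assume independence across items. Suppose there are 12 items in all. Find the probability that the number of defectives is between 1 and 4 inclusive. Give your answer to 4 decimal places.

X ~ Binomial(12, 0.04); P(1 ≤ X ≤ 4) = Σ C(12,k) p^k (1−p)^(12−k) over k:
  k=1: C(12,1)·0.04^1·0.96^11 = 0.306355
  k=2: C(12,2)·0.04^2·0.96^10 = 0.070206
  k=3: C(12,3)·0.04^3·0.96^9 = 0.009751
  k=4: C(12,4)·0.04^4·0.96^8 = 0.000914
Total = 0.387226

0.3872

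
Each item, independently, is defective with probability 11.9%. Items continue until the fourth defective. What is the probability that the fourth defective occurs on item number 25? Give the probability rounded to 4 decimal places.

0.0284

Y = trial on which the fourth success occurs; negative binomial, r=4, p=0.119.
P(Y=25) = C(24,3) · p^4 · (1−p)^21
= 2024 · 0.00020053 · 0.069903 = 0.028372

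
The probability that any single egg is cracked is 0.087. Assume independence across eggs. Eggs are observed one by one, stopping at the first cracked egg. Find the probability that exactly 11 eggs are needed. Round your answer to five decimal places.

Geometric (trials to first success), p = 0.087.
P(Y = 11) = (1−p)^10 · p = 0.40245 · 0.087 = 0.0350128

0.03501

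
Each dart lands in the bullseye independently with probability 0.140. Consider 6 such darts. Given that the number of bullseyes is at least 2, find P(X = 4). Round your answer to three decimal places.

0.021

X ~ Binomial(6, 0.14). Want P(X=4 | X≥2) = P(X=4) / P(X≥2).
P(X=4) = C(6,4)·0.14^4·0.86^2 = 0.00426
P(X≥2) = 1 − 0.40457 − 0.39516 = 0.20027
Ratio = 0.00426 / 0.20027 = 0.02128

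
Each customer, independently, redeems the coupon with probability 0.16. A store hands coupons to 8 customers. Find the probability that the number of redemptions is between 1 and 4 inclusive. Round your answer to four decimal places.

X ~ Binomial(8, 0.16); P(1 ≤ X ≤ 4) = Σ C(8,k) p^k (1−p)^(8−k) over k:
  k=1: C(8,1)·0.16^1·0.84^7 = 0.377716
  k=2: C(8,2)·0.16^2·0.84^6 = 0.251810
  k=3: C(8,3)·0.16^3·0.84^5 = 0.095928
  k=4: C(8,4)·0.16^4·0.84^4 = 0.022840
Total = 0.748294

0.7483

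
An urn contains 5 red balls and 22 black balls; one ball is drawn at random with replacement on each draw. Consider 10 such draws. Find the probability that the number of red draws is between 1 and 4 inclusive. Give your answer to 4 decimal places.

X ~ Binomial(10, 0.185185); P(1 ≤ X ≤ 4) = Σ C(10,k) p^k (1−p)^(10−k) over k:
  k=1: C(10,1)·0.185185^1·0.814815^9 = 0.293181
  k=2: C(10,2)·0.185185^2·0.814815^8 = 0.299845
  k=3: C(10,3)·0.185185^3·0.814815^7 = 0.181724
  k=4: C(10,4)·0.185185^4·0.814815^6 = 0.072277
Total = 0.847027

0.8470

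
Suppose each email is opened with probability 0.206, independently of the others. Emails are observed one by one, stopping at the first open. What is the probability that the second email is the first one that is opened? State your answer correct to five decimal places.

Geometric (trials to first success), p = 0.206.
P(Y = 2) = (1−p)^1 · p = 0.794 · 0.206 = 0.1635640

0.16356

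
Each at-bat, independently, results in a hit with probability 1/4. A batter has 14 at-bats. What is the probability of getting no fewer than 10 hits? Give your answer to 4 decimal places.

X ~ Binomial(14, 0.25); P(X ≥ 10) = Σ C(14,k) p^k (1−p)^(14−k) over k:
  k=10: C(14,10)·0.25^10·0.75^4 = 0.000302
  k=11: C(14,11)·0.25^11·0.75^3 = 0.000037
  k=12: C(14,12)·0.25^12·0.75^2 = 0.000003
  k=13: C(14,13)·0.25^13·0.75^1 = 0.000000
  k=14: C(14,14)·0.25^14·0.75^0 = 0.000000
Total = 0.000342

0.0003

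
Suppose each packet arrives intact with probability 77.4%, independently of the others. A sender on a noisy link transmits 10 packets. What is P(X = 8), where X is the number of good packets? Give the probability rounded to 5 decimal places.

X ~ Binomial(n=10, p=0.774).
P(X=8) = C(10,8) · p^8 · (1−p)^2
= 45 · 0.1288 · 0.051076 = 0.2960446

0.29604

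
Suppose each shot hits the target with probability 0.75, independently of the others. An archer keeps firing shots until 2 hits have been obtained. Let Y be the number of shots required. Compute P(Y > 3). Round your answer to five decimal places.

0.15625

Needing more than 3 shots ⇔ fewer than 2 successes in the first 3. With X ~ Binomial(3, 0.75), P(Y > 3) = P(X ≤ 1).
  k=0: C(3,0)·0.75^0·0.25^3 = 0.0156250
  k=1: C(3,1)·0.75^1·0.25^2 = 0.1406250
P(X ≤ 1) = 0.1562500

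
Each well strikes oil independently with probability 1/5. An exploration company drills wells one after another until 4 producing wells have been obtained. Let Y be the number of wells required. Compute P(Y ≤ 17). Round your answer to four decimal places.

Finishing within 17 wells ⇔ at least 4 successes in the first 17. With X ~ Binomial(17, 0.20), P(Y ≤ 17) = 1 − P(X ≤ 3).
  k=0: C(17,0)·0.20^0·0.80^17 = 0.022518
  k=1: C(17,1)·0.20^1·0.80^16 = 0.095701
  k=2: C(17,2)·0.20^2·0.80^15 = 0.191403
  k=3: C(17,3)·0.20^3·0.80^14 = 0.239254
1 − 0.548876 = 0.451124

0.4511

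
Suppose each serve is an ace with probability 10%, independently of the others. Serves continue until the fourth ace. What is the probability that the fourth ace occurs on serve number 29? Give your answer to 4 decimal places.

Y = trial on which the fourth success occurs; negative binomial, r=4, p=0.10.
P(Y=29) = C(28,3) · p^4 · (1−p)^25
= 3276 · 0.0001 · 0.07179 = 0.023518

0.0235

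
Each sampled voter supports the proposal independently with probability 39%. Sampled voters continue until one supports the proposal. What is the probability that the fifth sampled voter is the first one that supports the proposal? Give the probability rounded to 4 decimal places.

Geometric (trials to first success), p = 0.39.
P(Y = 5) = (1−p)^4 · p = 0.13846 · 0.39 = 0.053999

0.0540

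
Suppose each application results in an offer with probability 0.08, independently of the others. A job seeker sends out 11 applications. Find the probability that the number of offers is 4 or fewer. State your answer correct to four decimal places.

X ~ Binomial(11, 0.08); P(X ≤ 4) = Σ C(11,k) p^k (1−p)^(11−k) over k:
  k=0: C(11,0)·0.08^0·0.92^11 = 0.399637
  k=1: C(11,1)·0.08^1·0.92^10 = 0.382262
  k=2: C(11,2)·0.08^2·0.92^9 = 0.166201
  k=3: C(11,3)·0.08^3·0.92^8 = 0.043357
  k=4: C(11,4)·0.08^4·0.92^7 = 0.007540
Total = 0.998997

0.9990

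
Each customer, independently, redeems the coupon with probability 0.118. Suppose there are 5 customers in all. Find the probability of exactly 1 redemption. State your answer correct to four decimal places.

0.3570

X ~ Binomial(n=5, p=0.118).
P(X=1) = C(5,1) · p^1 · (1−p)^4
= 5 · 0.118 · 0.60517 = 0.357048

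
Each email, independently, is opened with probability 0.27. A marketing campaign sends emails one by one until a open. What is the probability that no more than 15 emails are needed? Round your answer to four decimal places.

0.9911

Y = number of emails to the first success; geometric, p = 0.27.
P(Y ≤ 15) = 1 − (1−p)^15 = 1 − 0.008909 = 0.991091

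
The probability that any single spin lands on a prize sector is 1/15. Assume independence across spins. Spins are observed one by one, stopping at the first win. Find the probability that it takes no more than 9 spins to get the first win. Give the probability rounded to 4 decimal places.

Y = number of spins to the first success; geometric, p = 0.066667.
P(Y ≤ 9) = 1 − (1−p)^9 = 1 − 0.537441 = 0.462559

0.4626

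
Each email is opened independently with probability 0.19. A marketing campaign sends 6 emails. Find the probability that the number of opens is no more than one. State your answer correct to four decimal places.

0.6799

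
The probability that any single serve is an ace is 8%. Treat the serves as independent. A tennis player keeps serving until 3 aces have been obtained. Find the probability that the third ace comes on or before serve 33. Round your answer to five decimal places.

0.49820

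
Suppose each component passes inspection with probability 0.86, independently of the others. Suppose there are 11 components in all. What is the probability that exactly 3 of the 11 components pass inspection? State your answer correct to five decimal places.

X ~ Binomial(n=11, p=0.86).
P(X=3) = C(11,3) · p^3 · (1−p)^8
= 165 · 0.63606 · 1.4758e-07 = 0.0000155

0.00002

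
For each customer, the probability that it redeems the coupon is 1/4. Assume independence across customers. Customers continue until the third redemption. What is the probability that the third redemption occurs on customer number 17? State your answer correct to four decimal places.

0.0334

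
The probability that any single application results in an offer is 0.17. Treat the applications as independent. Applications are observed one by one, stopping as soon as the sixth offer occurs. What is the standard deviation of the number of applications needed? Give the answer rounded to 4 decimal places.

Y = total applications until the sixth success; negative binomial with r=6, p=0.17.
SD(Y) = √[r(1−p)/p²] = √(172.318339) = 13.127008

13.1270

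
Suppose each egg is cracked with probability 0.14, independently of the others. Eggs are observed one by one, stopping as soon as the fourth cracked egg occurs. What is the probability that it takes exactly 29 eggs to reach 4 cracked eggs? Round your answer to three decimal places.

Y = trial on which the fourth success occurs; negative binomial, r=4, p=0.14.
P(Y=29) = C(28,3) · p^4 · (1−p)^25
= 3276 · 0.00038416 · 0.023039 = 0.02899

0.029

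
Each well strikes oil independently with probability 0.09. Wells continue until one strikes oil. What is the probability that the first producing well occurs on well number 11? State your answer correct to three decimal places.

0.035

Geometric (trials to first success), p = 0.09.
P(Y = 11) = (1−p)^10 · p = 0.38942 · 0.09 = 0.03505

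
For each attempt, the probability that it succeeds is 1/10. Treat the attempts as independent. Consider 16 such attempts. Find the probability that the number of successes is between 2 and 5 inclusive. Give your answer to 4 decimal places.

X ~ Binomial(16, 0.10); P(2 ≤ X ≤ 5) = Σ C(16,k) p^k (1−p)^(16−k) over k:
  k=2: C(16,2)·0.10^2·0.90^14 = 0.274522
  k=3: C(16,3)·0.10^3·0.90^13 = 0.142344
  k=4: C(16,4)·0.10^4·0.90^12 = 0.051402
  k=5: C(16,5)·0.10^5·0.90^11 = 0.013707
Total = 0.481975

0.4820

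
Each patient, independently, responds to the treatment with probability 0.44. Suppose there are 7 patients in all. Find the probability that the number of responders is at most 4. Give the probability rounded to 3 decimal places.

0.860

X ~ Binomial(7, 0.44); P(X ≤ 4) = Σ C(7,k) p^k (1−p)^(7−k) over k:
  k=0: C(7,0)·0.44^0·0.56^7 = 0.01727
  k=1: C(7,1)·0.44^1·0.56^6 = 0.09499
  k=2: C(7,2)·0.44^2·0.56^5 = 0.22391
  k=3: C(7,3)·0.44^3·0.56^4 = 0.29321
  k=4: C(7,4)·0.44^4·0.56^3 = 0.23038
Total = 0.85976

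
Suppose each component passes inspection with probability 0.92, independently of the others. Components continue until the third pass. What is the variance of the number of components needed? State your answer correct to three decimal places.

0.284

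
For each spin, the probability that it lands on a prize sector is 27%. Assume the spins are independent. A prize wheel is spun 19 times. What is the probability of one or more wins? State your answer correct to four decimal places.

0.9975

P(at least one) = 1 − P(none) = 1 − (1 − 0.27)^19
= 1 − 0.002530 = 0.997470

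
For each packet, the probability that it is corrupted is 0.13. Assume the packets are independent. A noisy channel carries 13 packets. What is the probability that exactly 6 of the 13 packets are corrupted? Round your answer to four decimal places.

X ~ Binomial(n=13, p=0.13).
P(X=6) = C(13,6) · p^6 · (1−p)^7
= 1716 · 4.8268e-06 · 0.37725 = 0.003125

0.0031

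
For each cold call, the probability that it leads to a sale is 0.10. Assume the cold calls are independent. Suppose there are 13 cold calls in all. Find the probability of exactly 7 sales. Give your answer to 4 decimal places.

X ~ Binomial(n=13, p=0.10).
P(X=7) = C(13,7) · p^7 · (1−p)^6
= 1716 · 1e-07 · 0.53144 = 0.000091

0.0001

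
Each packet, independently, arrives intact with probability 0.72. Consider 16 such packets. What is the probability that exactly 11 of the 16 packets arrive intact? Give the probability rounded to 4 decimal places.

X ~ Binomial(n=16, p=0.72).
P(X=11) = C(16,11) · p^11 · (1−p)^5
= 4368 · 0.026956 · 0.001721 = 0.202642

0.2026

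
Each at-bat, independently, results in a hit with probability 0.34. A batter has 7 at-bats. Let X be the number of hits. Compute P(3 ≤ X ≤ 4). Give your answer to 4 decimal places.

X ~ Binomial(7, 0.34); P(3 ≤ X ≤ 4) = Σ C(7,k) p^k (1−p)^(7−k) over k:
  k=3: C(7,3)·0.34^3·0.66^4 = 0.261024
  k=4: C(7,4)·0.34^4·0.66^3 = 0.134467
Total = 0.395491

0.3955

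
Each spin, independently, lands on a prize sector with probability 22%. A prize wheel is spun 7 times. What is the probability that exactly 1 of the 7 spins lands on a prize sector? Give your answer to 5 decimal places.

0.34681

X ~ Binomial(n=7, p=0.22).
P(X=1) = C(7,1) · p^1 · (1−p)^6
= 7 · 0.22 · 0.2252 = 0.3468074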